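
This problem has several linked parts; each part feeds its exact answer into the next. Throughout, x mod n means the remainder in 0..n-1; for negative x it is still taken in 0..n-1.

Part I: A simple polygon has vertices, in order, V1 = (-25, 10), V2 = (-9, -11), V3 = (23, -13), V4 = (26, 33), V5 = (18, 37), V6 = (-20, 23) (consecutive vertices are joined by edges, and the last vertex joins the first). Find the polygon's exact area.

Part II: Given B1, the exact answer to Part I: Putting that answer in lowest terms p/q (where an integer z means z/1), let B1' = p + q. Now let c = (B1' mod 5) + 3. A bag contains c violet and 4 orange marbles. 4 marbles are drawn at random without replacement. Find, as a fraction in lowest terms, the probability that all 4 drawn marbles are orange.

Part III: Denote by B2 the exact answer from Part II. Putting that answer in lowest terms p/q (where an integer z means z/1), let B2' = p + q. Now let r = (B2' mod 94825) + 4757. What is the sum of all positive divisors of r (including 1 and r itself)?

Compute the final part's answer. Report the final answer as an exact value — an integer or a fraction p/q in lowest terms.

9072

Part I: cross terms: (-25*-11 - -9*10)=365, (-9*-13 - 23*-11)=370, (23*33 - 26*-13)=1097, (26*37 - 18*33)=368, (18*23 - -20*37)=1154, (-20*10 - -25*23)=375; twice the area = |3729| = 3729; area = 3729/2; answer 3729/2
Part II: B1 = 3729/2; threaded value p + q = 3731; c = 4; total draws C(8,4) = 70; favorable C(4,4) = 1; P = 1/70; answer 1/70
Part III: B2 = 1/70; threaded value p + q = 71; r = 4828; 4828 = 2^2 * 17 * 71; sigma = (1 + 2 + 4) * (1 + 17) * (1 + 71) = 7 * 18 * 72 = 9072; answer 9072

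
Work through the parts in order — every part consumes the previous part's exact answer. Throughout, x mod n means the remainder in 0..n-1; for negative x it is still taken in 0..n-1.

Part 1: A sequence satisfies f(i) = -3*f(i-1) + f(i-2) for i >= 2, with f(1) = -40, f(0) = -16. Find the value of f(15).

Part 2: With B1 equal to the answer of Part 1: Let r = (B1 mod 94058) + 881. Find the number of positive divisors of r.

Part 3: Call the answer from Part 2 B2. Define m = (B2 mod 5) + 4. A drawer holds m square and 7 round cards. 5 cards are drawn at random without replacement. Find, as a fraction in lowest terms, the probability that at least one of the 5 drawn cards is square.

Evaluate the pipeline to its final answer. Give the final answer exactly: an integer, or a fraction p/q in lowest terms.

Part 1: f(2) = -3*(-40) + 1*(-16) = 104; iterating: f(2)=104, f(3)=-352, f(4)=1160, f(5)=-3832, f(6)=12656, f(7)=-41800, f(8)=138056, f(9)=-455968, f(10)=1505960, f(11)=-4973848, f(12)=16427504, f(13)=-54256360, f(14)=179196584, f(15)=-591846112; answer -591846112
Part 2: B1 = -591846112; r = 61763; 61763 = 13 * 4751; number of divisors = (1+1) * (1+1) = 4; answer 4
Part 3: B2 = 4; m = 8; total draws C(15,5) = 3003; complement C(7,5) = 21; favorable 3003 - 21 = 2982; P = 142/143; answer 142/143

142/143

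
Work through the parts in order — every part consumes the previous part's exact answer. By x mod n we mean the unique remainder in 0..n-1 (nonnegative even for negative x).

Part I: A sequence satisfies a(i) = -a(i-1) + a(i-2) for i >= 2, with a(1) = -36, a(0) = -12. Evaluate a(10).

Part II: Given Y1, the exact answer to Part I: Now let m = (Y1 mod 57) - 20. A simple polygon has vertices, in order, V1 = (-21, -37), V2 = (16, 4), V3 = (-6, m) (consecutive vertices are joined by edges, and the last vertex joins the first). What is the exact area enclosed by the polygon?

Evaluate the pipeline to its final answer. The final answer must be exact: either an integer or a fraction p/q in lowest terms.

Part I: a(2) = -1*(-36) + 1*(-12) = 24; iterating: a(2)=24, a(3)=-60, a(4)=84, a(5)=-144, a(6)=228, a(7)=-372, a(8)=600, a(9)=-972, a(10)=1572; answer 1572
Part II: Y1 = 1572; m = 13; cross terms: (-21*4 - 16*-37)=508, (16*13 - -6*4)=232, (-6*-37 - -21*13)=495; twice the area = |1235| = 1235; area = 1235/2; answer 1235/2

1235/2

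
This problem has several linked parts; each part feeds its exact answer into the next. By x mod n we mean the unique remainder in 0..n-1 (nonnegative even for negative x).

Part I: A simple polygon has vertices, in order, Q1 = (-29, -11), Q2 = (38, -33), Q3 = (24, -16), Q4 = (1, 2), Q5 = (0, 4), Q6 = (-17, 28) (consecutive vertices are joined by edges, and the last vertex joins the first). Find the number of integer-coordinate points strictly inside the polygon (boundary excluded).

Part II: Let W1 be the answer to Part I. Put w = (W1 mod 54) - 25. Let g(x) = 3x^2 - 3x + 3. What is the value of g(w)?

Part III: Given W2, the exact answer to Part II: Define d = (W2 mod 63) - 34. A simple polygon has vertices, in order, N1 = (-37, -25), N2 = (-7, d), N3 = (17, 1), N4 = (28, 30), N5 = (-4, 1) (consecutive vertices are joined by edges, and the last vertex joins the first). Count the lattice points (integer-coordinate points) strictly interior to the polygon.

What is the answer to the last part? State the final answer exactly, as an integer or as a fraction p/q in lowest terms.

951

Part I: cross terms: (-29*-33 - 38*-11)=1375, (38*-16 - 24*-33)=184, (24*2 - 1*-16)=64, (1*4 - 0*2)=4, (0*28 - -17*4)=68, (-17*-11 - -29*28)=999; twice the area = |2694| = 2694; area = 1347; boundary points = 1 + 1 + 1 + 1 + 1 + 3 = 8; strictly interior points = area - boundary/2 + 1 = 1344; answer 1344
Part II: W1 = 1344; w = 23; 3*(23)^2 - 3*(23)^1 + 3 = (1587) + (-69) + (3) = 1521; answer 1521
Part III: W2 = 1521; d = -25; cross terms: (-37*-25 - -7*-25)=750, (-7*1 - 17*-25)=418, (17*30 - 28*1)=482, (28*1 - -4*30)=148, (-4*-25 - -37*1)=137; twice the area = |1935| = 1935; area = 1935/2; boundary points = 30 + 2 + 1 + 1 + 1 = 35; strictly interior points = area - boundary/2 + 1 = 951; answer 951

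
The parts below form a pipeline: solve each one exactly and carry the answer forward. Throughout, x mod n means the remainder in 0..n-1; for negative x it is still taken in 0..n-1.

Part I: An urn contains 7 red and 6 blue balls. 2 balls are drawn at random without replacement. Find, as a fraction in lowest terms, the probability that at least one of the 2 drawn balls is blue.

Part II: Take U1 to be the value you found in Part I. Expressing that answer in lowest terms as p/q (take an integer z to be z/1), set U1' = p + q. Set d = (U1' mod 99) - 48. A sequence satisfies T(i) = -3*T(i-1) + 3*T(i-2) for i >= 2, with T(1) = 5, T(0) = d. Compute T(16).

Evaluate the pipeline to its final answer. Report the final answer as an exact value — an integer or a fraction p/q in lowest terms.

-2932064973

Part I: total draws C(13,2) = 78; complement C(7,2) = 21; favorable 78 - 21 = 57; P = 19/26; answer 19/26
Part II: U1 = 19/26; threaded value p + q = 45; d = -3; T(2) = -3*(5) + 3*(-3) = -24; iterating: T(2)=-24, T(3)=87, T(4)=-333, T(5)=1260, T(6)=-4779, T(7)=18117, T(8)=-68688, T(9)=260415, T(10)=-987309, T(11)=3743172, T(12)=-14191443, T(13)=53803845, T(14)=-203985864, T(15)=773369127, T(16)=-2932064973; answer -2932064973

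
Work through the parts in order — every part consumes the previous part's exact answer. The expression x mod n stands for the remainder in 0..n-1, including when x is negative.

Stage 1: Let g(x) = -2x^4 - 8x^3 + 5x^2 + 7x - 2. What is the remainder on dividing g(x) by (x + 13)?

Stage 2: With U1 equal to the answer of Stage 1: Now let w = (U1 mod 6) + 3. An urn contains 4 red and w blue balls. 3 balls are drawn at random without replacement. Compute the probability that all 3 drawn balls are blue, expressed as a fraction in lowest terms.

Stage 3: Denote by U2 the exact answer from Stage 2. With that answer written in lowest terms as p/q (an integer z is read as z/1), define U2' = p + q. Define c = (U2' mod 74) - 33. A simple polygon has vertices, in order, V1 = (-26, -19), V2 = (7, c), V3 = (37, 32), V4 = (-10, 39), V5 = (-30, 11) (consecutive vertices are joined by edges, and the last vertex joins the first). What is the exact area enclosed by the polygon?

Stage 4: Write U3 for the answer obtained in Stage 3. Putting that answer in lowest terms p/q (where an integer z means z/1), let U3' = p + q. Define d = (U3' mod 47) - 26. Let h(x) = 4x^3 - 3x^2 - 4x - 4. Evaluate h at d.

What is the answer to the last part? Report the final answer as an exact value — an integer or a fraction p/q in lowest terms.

-7

Stage 1: remainder = value at the root: -2*(-13)^4 - 8*(-13)^3 + 5*(-13)^2 + 7*(-13)^1 - 2 = (-57122) + (17576) + (845) + (-91) + (-2) = -38794; answer -38794
Stage 2: U1 = -38794; w = 5; total draws C(9,3) = 84; favorable C(5,3) = 10; P = 5/42; answer 5/42
Stage 3: U2 = 5/42; threaded value p + q = 47; c = 14; cross terms: (-26*14 - 7*-19)=-231, (7*32 - 37*14)=-294, (37*39 - -10*32)=1763, (-10*11 - -30*39)=1060, (-30*-19 - -26*11)=856; twice the area = |3154| = 3154; area = 1577; answer 1577
Stage 4: U3 = 1577; threaded value p + q = 1578; d = 1; 4*(1)^3 - 3*(1)^2 - 4*(1)^1 - 4 = (4) + (-3) + (-4) + (-4) = -7; answer -7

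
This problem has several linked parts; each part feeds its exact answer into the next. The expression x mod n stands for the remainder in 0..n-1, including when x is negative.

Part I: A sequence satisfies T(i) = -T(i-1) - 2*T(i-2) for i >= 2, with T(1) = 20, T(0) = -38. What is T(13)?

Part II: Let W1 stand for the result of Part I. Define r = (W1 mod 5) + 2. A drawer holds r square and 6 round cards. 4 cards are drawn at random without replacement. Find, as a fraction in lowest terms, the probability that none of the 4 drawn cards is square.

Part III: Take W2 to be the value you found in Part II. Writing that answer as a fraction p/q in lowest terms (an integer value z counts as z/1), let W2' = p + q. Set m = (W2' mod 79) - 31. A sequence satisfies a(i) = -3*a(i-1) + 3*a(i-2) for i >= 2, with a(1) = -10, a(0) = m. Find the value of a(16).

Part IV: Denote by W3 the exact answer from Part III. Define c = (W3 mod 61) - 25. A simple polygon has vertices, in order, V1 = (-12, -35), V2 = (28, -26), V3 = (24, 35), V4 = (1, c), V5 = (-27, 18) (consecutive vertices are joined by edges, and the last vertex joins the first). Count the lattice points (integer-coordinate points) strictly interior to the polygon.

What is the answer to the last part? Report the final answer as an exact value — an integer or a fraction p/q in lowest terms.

Part I: T(2) = -1*(20) - 2*(-38) = 56; iterating: T(2)=56, T(3)=-96, T(4)=-16, T(5)=208, T(6)=-176, T(7)=-240, T(8)=592, T(9)=-112, T(10)=-1072, T(11)=1296, T(12)=848, T(13)=-3440; answer -3440
Part II: W1 = -3440; r = 2; total draws C(8,4) = 70; favorable C(6,4) = 15; P = 3/14; answer 3/14
Part III: W2 = 3/14; threaded value p + q = 17; m = -14; a(2) = -3*(-10) + 3*(-14) = -12; iterating: a(2)=-12, a(3)=6, a(4)=-54, a(5)=180, a(6)=-702, a(7)=2646, a(8)=-10044, a(9)=38070, a(10)=-144342, a(11)=547236, a(12)=-2074734, a(13)=7865910, a(14)=-29821932, a(15)=113063526, a(16)=-428656374; answer -428656374
Part IV: W3 = -428656374; c = -5; cross terms: (-12*-26 - 28*-35)=1292, (28*35 - 24*-26)=1604, (24*-5 - 1*35)=-155, (1*18 - -27*-5)=-117, (-27*-35 - -12*18)=1161; twice the area = |3785| = 3785; area = 3785/2; boundary points = 1 + 1 + 1 + 1 + 1 = 5; strictly interior points = area - boundary/2 + 1 = 1891; answer 1891

1891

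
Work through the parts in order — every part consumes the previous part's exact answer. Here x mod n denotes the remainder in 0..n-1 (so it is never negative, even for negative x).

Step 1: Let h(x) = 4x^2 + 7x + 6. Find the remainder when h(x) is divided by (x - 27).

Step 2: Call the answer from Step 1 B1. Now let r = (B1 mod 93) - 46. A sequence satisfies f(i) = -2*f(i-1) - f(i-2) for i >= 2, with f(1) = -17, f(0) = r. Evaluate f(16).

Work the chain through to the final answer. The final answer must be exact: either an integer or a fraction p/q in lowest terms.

Step 1: remainder = value at the root: 4*(27)^2 + 7*(27)^1 + 6 = (2916) + (189) + (6) = 3111; answer 3111
Step 2: B1 = 3111; r = -4; f(2) = -2*(-17) - 1*(-4) = 38; iterating: f(2)=38, f(3)=-59, f(4)=80, f(5)=-101, f(6)=122, f(7)=-143, f(8)=164, f(9)=-185, f(10)=206, f(11)=-227, f(12)=248, f(13)=-269, f(14)=290, f(15)=-311, f(16)=332; answer 332

332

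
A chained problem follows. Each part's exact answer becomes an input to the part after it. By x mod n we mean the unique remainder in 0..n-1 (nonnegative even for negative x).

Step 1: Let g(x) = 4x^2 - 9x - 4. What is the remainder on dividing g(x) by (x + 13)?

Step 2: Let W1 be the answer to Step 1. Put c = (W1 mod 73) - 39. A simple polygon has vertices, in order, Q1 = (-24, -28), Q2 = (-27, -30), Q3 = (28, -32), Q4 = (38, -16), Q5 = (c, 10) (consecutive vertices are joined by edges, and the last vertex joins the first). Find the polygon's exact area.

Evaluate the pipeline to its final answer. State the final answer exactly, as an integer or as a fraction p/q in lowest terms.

1408

Step 1: remainder = value at the root: 4*(-13)^2 - 9*(-13)^1 - 4 = (676) + (117) + (-4) = 789; answer 789
Step 2: W1 = 789; c = 20; cross terms: (-24*-30 - -27*-28)=-36, (-27*-32 - 28*-30)=1704, (28*-16 - 38*-32)=768, (38*10 - 20*-16)=700, (20*-28 - -24*10)=-320; twice the area = |2816| = 2816; area = 1408; answer 1408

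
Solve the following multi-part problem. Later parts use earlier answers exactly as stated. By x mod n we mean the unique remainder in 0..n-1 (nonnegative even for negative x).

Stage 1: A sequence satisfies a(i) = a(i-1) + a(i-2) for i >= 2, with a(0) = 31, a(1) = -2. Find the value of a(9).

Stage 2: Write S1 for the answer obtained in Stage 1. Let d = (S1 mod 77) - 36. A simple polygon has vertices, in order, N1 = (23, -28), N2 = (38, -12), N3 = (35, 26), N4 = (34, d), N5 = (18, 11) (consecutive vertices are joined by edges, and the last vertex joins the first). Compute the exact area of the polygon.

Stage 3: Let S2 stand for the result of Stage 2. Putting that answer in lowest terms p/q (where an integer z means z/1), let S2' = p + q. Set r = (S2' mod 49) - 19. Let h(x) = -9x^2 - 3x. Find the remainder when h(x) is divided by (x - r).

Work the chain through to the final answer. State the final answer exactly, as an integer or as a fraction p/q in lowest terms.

Stage 1: a(2) = 1*(-2) + 1*(31) = 29; iterating: a(2)=29, a(3)=27, a(4)=56, a(5)=83, a(6)=139, a(7)=222, a(8)=361, a(9)=583; answer 583
Stage 2: S1 = 583; d = 8; cross terms: (23*-12 - 38*-28)=788, (38*26 - 35*-12)=1408, (35*8 - 34*26)=-604, (34*11 - 18*8)=230, (18*-28 - 23*11)=-757; twice the area = |1065| = 1065; area = 1065/2; answer 1065/2
Stage 3: S2 = 1065/2; threaded value p + q = 1067; r = 19; remainder = value at the root: -9*(19)^2 - 3*(19)^1 = (-3249) + (-57) = -3306; answer -3306

-3306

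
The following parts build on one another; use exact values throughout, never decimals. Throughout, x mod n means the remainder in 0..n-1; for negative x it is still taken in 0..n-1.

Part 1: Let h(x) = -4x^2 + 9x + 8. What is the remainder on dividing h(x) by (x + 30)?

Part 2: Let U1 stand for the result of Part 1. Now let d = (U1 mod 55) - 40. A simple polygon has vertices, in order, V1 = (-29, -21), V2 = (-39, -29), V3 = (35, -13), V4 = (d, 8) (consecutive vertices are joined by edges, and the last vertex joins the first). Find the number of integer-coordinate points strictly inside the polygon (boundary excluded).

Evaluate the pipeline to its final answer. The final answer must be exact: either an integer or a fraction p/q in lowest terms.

Part 1: remainder = value at the root: -4*(-30)^2 + 9*(-30)^1 + 8 = (-3600) + (-270) + (8) = -3862; answer -3862
Part 2: U1 = -3862; d = 3; cross terms: (-29*-29 - -39*-21)=22, (-39*-13 - 35*-29)=1522, (35*8 - 3*-13)=319, (3*-21 - -29*8)=169; twice the area = |2032| = 2032; area = 1016; boundary points = 2 + 2 + 1 + 1 = 6; strictly interior points = area - boundary/2 + 1 = 1014; answer 1014

1014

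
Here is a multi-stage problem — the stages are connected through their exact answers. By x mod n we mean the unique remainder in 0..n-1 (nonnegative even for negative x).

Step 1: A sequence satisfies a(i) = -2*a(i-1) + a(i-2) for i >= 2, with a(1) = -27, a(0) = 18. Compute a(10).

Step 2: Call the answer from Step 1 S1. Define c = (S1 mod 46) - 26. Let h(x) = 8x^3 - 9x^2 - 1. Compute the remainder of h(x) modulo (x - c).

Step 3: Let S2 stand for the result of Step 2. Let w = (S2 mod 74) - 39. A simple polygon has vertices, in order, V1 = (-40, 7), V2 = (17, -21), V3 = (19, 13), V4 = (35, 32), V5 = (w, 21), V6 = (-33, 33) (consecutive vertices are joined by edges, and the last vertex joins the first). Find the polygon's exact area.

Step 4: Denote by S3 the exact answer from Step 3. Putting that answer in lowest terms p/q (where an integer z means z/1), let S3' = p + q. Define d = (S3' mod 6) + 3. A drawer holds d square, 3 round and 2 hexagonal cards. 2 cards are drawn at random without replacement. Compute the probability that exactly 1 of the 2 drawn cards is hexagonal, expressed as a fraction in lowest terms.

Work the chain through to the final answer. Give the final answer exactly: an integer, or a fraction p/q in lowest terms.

11/39

Step 1: a(2) = -2*(-27) + 1*(18) = 72; iterating: a(2)=72, a(3)=-171, a(4)=414, a(5)=-999, a(6)=2412, a(7)=-5823, a(8)=14058, a(9)=-33939, a(10)=81936; answer 81936
Step 2: S1 = 81936; c = -16; remainder = value at the root: 8*(-16)^3 - 9*(-16)^2 - 1 = (-32768) + (-2304) + (-1) = -35073; answer -35073
Step 3: S2 = -35073; w = -36; cross terms: (-40*-21 - 17*7)=721, (17*13 - 19*-21)=620, (19*32 - 35*13)=153, (35*21 - -36*32)=1887, (-36*33 - -33*21)=-495, (-33*7 - -40*33)=1089; twice the area = |3975| = 3975; area = 3975/2; answer 3975/2
Step 4: S3 = 3975/2; threaded value p + q = 3977; d = 8; total draws C(13,2) = 78; favorable C(2,1)*C(11,1) = 22; P = 11/39; answer 11/39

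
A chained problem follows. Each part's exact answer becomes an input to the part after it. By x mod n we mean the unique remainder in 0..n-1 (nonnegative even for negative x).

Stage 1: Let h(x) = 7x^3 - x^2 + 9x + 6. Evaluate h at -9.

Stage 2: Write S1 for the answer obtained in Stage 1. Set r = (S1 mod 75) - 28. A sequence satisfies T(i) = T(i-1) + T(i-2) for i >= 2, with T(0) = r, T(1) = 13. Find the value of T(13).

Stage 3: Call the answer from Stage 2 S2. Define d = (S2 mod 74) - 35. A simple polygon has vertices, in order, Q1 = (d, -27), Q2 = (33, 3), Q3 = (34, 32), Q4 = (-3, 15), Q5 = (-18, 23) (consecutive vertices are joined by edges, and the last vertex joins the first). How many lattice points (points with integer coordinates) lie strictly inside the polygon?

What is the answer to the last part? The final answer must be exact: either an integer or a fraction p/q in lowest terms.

Stage 1: 7*(-9)^3 - 1*(-9)^2 + 9*(-9)^1 + 6 = (-5103) + (-81) + (-81) + (6) = -5259; answer -5259
Stage 2: S1 = -5259; r = 38; T(2) = 1*(13) + 1*(38) = 51; iterating: T(2)=51, T(3)=64, T(4)=115, T(5)=179, T(6)=294, T(7)=473, T(8)=767, T(9)=1240, T(10)=2007, T(11)=3247, T(12)=5254, T(13)=8501; answer 8501
Stage 3: S2 = 8501; d = 30; cross terms: (30*3 - 33*-27)=981, (33*32 - 34*3)=954, (34*15 - -3*32)=606, (-3*23 - -18*15)=201, (-18*-27 - 30*23)=-204; twice the area = |2538| = 2538; area = 1269; boundary points = 3 + 1 + 1 + 1 + 2 = 8; strictly interior points = area - boundary/2 + 1 = 1266; answer 1266

1266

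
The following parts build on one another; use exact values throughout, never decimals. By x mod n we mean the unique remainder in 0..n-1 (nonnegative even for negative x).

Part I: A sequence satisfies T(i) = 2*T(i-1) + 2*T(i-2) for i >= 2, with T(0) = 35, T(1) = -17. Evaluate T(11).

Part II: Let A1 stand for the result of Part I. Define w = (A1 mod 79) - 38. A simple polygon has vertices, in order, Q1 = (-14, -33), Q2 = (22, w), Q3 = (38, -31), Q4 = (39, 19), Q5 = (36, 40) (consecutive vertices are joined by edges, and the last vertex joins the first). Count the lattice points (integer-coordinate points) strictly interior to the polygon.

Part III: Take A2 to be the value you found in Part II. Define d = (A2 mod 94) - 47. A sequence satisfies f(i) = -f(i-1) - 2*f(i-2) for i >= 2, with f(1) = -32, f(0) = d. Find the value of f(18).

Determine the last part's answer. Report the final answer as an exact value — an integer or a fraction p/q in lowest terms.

Part I: T(2) = 2*(-17) + 2*(35) = 36; iterating: T(2)=36, T(3)=38, T(4)=148, T(5)=372, T(6)=1040, T(7)=2824, T(8)=7728, T(9)=21104, T(10)=57664, T(11)=157536; answer 157536
Part II: A1 = 157536; w = -28; cross terms: (-14*-28 - 22*-33)=1118, (22*-31 - 38*-28)=382, (38*19 - 39*-31)=1931, (39*40 - 36*19)=876, (36*-33 - -14*40)=-628; twice the area = |3679| = 3679; area = 3679/2; boundary points = 1 + 1 + 1 + 3 + 1 = 7; strictly interior points = area - boundary/2 + 1 = 1837; answer 1837
Part III: A2 = 1837; d = 4; f(2) = -1*(-32) - 2*(4) = 24; iterating: f(2)=24, f(3)=40, f(4)=-88, f(5)=8, f(6)=168, f(7)=-184, f(8)=-152, f(9)=520, f(10)=-216, f(11)=-824, f(12)=1256, f(13)=392, f(14)=-2904, f(15)=2120, f(16)=3688, f(17)=-7928, f(18)=552; answer 552

552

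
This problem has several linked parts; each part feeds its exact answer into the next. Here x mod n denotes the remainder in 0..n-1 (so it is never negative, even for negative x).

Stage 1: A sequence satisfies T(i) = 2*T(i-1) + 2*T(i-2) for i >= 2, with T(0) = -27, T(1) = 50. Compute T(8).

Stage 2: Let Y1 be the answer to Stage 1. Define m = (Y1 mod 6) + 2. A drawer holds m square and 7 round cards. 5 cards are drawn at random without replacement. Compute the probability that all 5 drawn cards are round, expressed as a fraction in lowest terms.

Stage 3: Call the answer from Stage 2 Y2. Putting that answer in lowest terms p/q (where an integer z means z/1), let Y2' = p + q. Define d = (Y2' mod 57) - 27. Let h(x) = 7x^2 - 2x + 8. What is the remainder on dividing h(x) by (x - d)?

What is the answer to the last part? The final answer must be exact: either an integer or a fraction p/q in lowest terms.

688

Stage 1: T(2) = 2*(50) + 2*(-27) = 46; iterating: T(2)=46, T(3)=192, T(4)=476, T(5)=1336, T(6)=3624, T(7)=9920, T(8)=27088; answer 27088
Stage 2: Y1 = 27088; m = 6; total draws C(13,5) = 1287; favorable C(7,5) = 21; P = 7/429; answer 7/429
Stage 3: Y2 = 7/429; threaded value p + q = 436; d = 10; remainder = value at the root: 7*(10)^2 - 2*(10)^1 + 8 = (700) + (-20) + (8) = 688; answer 688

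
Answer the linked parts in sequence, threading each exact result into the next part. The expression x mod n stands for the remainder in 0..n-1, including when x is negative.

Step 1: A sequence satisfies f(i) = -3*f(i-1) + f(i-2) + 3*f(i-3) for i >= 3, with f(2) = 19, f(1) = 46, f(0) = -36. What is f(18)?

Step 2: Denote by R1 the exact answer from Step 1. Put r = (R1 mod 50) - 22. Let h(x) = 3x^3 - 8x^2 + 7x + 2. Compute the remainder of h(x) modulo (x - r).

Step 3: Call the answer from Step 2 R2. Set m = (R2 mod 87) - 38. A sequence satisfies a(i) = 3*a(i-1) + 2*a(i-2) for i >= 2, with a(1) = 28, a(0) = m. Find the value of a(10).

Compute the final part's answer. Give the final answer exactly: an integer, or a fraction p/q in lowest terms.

619980

Step 1: f(3) = -3*(19) + 1*(46) + 3*(-36) = -119; iterating: f(3)=-119, f(4)=514, f(5)=-1604, f(6)=4969, f(7)=-14969, f(8)=45064, f(9)=-135254, f(10)=405919, f(11)=-1217819, f(12)=3653614, f(13)=-10960904, f(14)=32882869, f(15)=-98648669, f(16)=295946164, f(17)=-887838554, f(18)=2663515819; answer 2663515819
Step 2: R1 = 2663515819; r = -3; remainder = value at the root: 3*(-3)^3 - 8*(-3)^2 + 7*(-3)^1 + 2 = (-81) + (-72) + (-21) + (2) = -172; answer -172
Step 3: R2 = -172; m = -36; a(2) = 3*(28) + 2*(-36) = 12; iterating: a(2)=12, a(3)=92, a(4)=300, a(5)=1084, a(6)=3852, a(7)=13724, a(8)=48876, a(9)=174076, a(10)=619980; answer 619980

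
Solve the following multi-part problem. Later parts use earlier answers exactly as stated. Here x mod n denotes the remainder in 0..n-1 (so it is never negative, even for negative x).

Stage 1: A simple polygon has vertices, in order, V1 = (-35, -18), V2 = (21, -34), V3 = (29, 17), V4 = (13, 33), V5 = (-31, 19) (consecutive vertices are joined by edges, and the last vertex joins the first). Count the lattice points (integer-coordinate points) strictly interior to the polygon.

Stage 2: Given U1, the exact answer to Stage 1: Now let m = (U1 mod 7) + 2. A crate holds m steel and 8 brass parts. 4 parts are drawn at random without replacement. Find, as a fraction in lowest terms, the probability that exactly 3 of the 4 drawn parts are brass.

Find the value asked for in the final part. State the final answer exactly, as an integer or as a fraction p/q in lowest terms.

Stage 1: cross terms: (-35*-34 - 21*-18)=1568, (21*17 - 29*-34)=1343, (29*33 - 13*17)=736, (13*19 - -31*33)=1270, (-31*-18 - -35*19)=1223; twice the area = |6140| = 6140; area = 3070; boundary points = 8 + 1 + 16 + 2 + 1 = 28; strictly interior points = area - boundary/2 + 1 = 3057; answer 3057
Stage 2: U1 = 3057; m = 7; total draws C(15,4) = 1365; favorable C(8,3)*C(7,1) = 392; P = 56/195; answer 56/195

56/195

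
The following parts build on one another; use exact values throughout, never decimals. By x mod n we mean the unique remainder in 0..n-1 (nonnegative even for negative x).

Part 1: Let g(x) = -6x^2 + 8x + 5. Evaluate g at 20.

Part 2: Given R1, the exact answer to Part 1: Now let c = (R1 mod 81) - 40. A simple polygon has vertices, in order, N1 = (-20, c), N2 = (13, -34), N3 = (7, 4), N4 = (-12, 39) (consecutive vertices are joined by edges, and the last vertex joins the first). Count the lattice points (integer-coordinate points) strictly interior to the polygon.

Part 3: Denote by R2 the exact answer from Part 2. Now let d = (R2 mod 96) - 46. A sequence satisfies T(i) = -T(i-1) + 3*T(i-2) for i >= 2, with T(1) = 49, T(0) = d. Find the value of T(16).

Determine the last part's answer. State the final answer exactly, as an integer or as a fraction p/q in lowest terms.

-4428703

Part 1: -6*(20)^2 + 8*(20)^1 + 5 = (-2400) + (160) + (5) = -2235; answer -2235
Part 2: R1 = -2235; c = -7; cross terms: (-20*-34 - 13*-7)=771, (13*4 - 7*-34)=290, (7*39 - -12*4)=321, (-12*-7 - -20*39)=864; twice the area = |2246| = 2246; area = 1123; boundary points = 3 + 2 + 1 + 2 = 8; strictly interior points = area - boundary/2 + 1 = 1120; answer 1120
Part 3: R2 = 1120; d = 18; T(2) = -1*(49) + 3*(18) = 5; iterating: T(2)=5, T(3)=142, T(4)=-127, T(5)=553, T(6)=-934, T(7)=2593, T(8)=-5395, T(9)=13174, T(10)=-29359, T(11)=68881, T(12)=-156958, T(13)=363601, T(14)=-834475, T(15)=1925278, T(16)=-4428703; answer -4428703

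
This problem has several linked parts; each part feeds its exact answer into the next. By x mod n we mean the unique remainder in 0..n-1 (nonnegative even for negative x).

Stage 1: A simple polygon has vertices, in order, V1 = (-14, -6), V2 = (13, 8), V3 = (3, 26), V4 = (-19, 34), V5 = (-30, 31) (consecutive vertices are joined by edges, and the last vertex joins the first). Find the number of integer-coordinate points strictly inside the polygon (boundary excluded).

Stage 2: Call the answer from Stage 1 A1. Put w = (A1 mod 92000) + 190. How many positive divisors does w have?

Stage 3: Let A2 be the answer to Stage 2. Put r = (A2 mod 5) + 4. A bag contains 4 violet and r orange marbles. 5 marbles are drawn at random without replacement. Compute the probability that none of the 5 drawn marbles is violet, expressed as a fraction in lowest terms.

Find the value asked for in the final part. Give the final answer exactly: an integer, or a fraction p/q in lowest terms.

Stage 1: cross terms: (-14*8 - 13*-6)=-34, (13*26 - 3*8)=314, (3*34 - -19*26)=596, (-19*31 - -30*34)=431, (-30*-6 - -14*31)=614; twice the area = |1921| = 1921; area = 1921/2; boundary points = 1 + 2 + 2 + 1 + 1 = 7; strictly interior points = area - boundary/2 + 1 = 958; answer 958
Stage 2: A1 = 958; w = 1148; 1148 = 2^2 * 7 * 41; number of divisors = (2+1) * (1+1) * (1+1) = 12; answer 12
Stage 3: A2 = 12; r = 6; total draws C(10,5) = 252; favorable C(6,5) = 6; P = 1/42; answer 1/42

1/42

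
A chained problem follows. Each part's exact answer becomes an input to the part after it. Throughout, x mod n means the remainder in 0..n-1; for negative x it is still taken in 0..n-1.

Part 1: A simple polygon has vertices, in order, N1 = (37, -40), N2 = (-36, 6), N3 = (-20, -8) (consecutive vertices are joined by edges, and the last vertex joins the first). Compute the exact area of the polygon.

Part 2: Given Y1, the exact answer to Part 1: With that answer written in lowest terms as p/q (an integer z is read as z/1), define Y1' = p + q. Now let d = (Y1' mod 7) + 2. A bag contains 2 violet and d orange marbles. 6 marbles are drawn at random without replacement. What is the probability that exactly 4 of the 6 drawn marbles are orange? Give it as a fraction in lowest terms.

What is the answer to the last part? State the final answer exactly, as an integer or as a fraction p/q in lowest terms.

Part 1: cross terms: (37*6 - -36*-40)=-1218, (-36*-8 - -20*6)=408, (-20*-40 - 37*-8)=1096; twice the area = |286| = 286; area = 143; answer 143
Part 2: Y1 = 143; threaded value p + q = 144; d = 6; total draws C(8,6) = 28; favorable C(6,4)*C(2,2) = 15; P = 15/28; answer 15/28

15/28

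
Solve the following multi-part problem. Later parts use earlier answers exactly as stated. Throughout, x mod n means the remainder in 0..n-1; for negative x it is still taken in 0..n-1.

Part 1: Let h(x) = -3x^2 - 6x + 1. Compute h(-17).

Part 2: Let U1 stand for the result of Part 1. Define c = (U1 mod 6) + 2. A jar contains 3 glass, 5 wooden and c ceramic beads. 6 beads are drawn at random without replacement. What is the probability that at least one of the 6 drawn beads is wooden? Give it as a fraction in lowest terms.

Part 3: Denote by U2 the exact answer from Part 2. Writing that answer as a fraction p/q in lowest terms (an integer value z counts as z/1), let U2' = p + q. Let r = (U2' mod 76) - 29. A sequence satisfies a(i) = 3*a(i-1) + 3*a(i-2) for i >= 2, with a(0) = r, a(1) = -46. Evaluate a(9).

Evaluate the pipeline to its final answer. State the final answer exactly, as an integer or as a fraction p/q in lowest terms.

-925911

Part 1: -3*(-17)^2 - 6*(-17)^1 + 1 = (-867) + (102) + (1) = -764; answer -764
Part 2: U1 = -764; c = 6; total draws C(14,6) = 3003; complement C(9,6) = 84; favorable 3003 - 84 = 2919; P = 139/143; answer 139/143
Part 3: U2 = 139/143; threaded value p + q = 282; r = 25; a(2) = 3*(-46) + 3*(25) = -63; iterating: a(2)=-63, a(3)=-327, a(4)=-1170, a(5)=-4491, a(6)=-16983, a(7)=-64422, a(8)=-244215, a(9)=-925911; answer -925911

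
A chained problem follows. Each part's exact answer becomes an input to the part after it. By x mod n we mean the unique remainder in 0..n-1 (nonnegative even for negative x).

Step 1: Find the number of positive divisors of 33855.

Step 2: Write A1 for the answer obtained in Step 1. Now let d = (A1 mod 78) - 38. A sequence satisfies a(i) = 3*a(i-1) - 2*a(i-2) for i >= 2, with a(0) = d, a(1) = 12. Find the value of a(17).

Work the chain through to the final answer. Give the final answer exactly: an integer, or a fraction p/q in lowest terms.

Step 1: 33855 = 3 * 5 * 37 * 61; number of divisors = (1+1) * (1+1) * (1+1) * (1+1) = 16; answer 16
Step 2: A1 = 16; d = -22; a(2) = 3*(12) - 2*(-22) = 80; iterating: a(2)=80, a(3)=216, a(4)=488, a(5)=1032, a(6)=2120, a(7)=4296, a(8)=8648, a(9)=17352, a(10)=34760, a(11)=69576, a(12)=139208, a(13)=278472, a(14)=557000, a(15)=1114056, a(16)=2228168, a(17)=4456392; answer 4456392

4456392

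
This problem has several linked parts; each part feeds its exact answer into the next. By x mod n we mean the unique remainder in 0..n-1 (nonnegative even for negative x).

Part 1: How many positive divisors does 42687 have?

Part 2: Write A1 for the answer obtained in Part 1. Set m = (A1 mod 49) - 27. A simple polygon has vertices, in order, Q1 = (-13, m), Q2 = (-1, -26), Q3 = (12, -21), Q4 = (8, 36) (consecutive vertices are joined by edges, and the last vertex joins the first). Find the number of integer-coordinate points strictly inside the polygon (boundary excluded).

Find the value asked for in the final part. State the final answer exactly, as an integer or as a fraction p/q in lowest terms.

837

Part 1: 42687 = 3^4 * 17 * 31; number of divisors = (4+1) * (1+1) * (1+1) = 20; answer 20
Part 2: A1 = 20; m = -7; cross terms: (-13*-26 - -1*-7)=331, (-1*-21 - 12*-26)=333, (12*36 - 8*-21)=600, (8*-7 - -13*36)=412; twice the area = |1676| = 1676; area = 838; boundary points = 1 + 1 + 1 + 1 = 4; strictly interior points = area - boundary/2 + 1 = 837; answer 837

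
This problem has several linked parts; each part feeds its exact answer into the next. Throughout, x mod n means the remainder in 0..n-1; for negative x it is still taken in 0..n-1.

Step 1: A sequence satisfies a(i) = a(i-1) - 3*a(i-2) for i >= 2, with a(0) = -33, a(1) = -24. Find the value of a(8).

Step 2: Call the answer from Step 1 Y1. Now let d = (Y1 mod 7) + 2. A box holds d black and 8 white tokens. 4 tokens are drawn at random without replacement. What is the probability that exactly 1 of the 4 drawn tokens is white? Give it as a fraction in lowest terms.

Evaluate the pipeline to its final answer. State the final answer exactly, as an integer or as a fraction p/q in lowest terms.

Step 1: a(2) = 1*(-24) - 3*(-33) = 75; iterating: a(2)=75, a(3)=147, a(4)=-78, a(5)=-519, a(6)=-285, a(7)=1272, a(8)=2127; answer 2127
Step 2: Y1 = 2127; d = 8; total draws C(16,4) = 1820; favorable C(8,1)*C(8,3) = 448; P = 16/65; answer 16/65

16/65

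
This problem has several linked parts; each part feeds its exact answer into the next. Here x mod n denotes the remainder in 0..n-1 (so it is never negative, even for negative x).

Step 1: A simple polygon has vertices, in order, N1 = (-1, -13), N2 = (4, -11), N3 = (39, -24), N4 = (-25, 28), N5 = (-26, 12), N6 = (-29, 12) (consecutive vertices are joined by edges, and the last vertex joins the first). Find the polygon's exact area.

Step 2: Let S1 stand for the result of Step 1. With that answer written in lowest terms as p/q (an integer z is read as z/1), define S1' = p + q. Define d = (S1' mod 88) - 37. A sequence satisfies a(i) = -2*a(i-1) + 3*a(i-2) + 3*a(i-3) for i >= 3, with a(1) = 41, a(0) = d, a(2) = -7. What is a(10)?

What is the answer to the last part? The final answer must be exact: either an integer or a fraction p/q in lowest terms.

Step 1: cross terms: (-1*-11 - 4*-13)=63, (4*-24 - 39*-11)=333, (39*28 - -25*-24)=492, (-25*12 - -26*28)=428, (-26*12 - -29*12)=36, (-29*-13 - -1*12)=389; twice the area = |1741| = 1741; area = 1741/2; answer 1741/2
Step 2: S1 = 1741/2; threaded value p + q = 1743; d = 34; a(3) = -2*(-7) + 3*(41) + 3*(34) = 239; iterating: a(3)=239, a(4)=-376, a(5)=1448, a(6)=-3307, a(7)=9830, a(8)=-25237, a(9)=70043, a(10)=-186307; answer -186307

-186307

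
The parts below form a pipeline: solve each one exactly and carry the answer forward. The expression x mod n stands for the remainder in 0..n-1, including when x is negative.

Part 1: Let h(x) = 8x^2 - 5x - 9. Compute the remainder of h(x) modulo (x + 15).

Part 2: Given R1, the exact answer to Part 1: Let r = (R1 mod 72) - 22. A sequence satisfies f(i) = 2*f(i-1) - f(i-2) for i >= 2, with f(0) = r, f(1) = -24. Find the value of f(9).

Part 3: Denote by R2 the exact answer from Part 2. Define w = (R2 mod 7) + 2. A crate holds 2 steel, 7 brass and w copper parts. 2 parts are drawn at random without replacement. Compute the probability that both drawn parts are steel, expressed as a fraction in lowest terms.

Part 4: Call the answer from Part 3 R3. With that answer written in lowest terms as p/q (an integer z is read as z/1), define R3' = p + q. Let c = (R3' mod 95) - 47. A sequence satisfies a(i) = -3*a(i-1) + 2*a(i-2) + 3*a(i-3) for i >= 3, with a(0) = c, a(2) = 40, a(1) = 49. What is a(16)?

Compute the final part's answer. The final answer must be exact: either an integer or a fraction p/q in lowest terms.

Part 1: remainder = value at the root: 8*(-15)^2 - 5*(-15)^1 - 9 = (1800) + (75) + (-9) = 1866; answer 1866
Part 2: R1 = 1866; r = 44; f(2) = 2*(-24) - 1*(44) = -92; iterating: f(2)=-92, f(3)=-160, f(4)=-228, f(5)=-296, f(6)=-364, f(7)=-432, f(8)=-500, f(9)=-568; answer -568
Part 3: R2 = -568; w = 8; total draws C(17,2) = 136; favorable C(2,2) = 1; P = 1/136; answer 1/136
Part 4: R3 = 1/136; threaded value p + q = 137; c = -5; a(3) = -3*(40) + 2*(49) + 3*(-5) = -37; iterating: a(3)=-37, a(4)=338, a(5)=-968, a(6)=3469, a(7)=-11329, a(8)=38021, a(9)=-126314, a(10)=420997, a(11)=-1401556, a(12)=4667720, a(13)=-15543281, a(14)=51760615, a(15)=-172365247, a(16)=573987128; answer 573987128

573987128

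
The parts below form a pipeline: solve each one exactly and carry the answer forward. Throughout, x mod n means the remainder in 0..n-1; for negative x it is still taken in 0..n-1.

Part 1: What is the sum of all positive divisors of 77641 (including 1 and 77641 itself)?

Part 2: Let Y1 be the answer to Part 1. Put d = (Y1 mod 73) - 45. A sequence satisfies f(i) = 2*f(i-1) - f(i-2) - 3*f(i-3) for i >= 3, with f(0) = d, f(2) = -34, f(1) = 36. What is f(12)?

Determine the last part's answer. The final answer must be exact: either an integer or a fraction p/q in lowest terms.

Part 1: 77641 is prime, so its only divisors are 1 and 77641; sigma = 1 + 77641 = 77642; answer 77642
Part 2: Y1 = 77642; d = -2; f(3) = 2*(-34) - 1*(36) - 3*(-2) = -98; iterating: f(3)=-98, f(4)=-270, f(5)=-340, f(6)=-116, f(7)=918, f(8)=2972, f(9)=5374, f(10)=5022, f(11)=-4246, f(12)=-29636; answer -29636

-29636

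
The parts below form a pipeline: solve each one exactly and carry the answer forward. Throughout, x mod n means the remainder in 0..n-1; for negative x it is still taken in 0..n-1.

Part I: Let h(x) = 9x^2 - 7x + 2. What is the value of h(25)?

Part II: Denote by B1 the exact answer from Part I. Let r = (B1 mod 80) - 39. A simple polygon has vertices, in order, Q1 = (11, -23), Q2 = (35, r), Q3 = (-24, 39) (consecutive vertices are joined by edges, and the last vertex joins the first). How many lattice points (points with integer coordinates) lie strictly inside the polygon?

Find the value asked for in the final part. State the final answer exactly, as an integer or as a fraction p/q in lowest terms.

672

Part I: 9*(25)^2 - 7*(25)^1 + 2 = (5625) + (-175) + (2) = 5452; answer 5452
Part II: B1 = 5452; r = -27; cross terms: (11*-27 - 35*-23)=508, (35*39 - -24*-27)=717, (-24*-23 - 11*39)=123; twice the area = |1348| = 1348; area = 674; boundary points = 4 + 1 + 1 = 6; strictly interior points = area - boundary/2 + 1 = 672; answer 672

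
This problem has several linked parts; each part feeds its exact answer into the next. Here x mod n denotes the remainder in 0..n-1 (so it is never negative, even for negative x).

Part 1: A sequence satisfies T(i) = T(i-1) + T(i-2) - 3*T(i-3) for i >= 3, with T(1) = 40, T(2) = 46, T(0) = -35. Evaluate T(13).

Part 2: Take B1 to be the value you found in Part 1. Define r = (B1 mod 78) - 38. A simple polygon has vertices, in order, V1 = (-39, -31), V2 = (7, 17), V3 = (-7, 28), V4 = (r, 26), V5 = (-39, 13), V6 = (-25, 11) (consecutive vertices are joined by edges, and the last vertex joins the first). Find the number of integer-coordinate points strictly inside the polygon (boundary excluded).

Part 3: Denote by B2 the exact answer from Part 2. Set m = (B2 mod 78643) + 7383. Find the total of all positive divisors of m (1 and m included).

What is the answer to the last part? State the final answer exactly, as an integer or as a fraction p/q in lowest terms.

21168

Part 1: T(3) = 1*(46) + 1*(40) - 3*(-35) = 191; iterating: T(3)=191, T(4)=117, T(5)=170, T(6)=-286, T(7)=-467, T(8)=-1263, T(9)=-872, T(10)=-734, T(11)=2183, T(12)=4065, T(13)=8450; answer 8450
Part 2: B1 = 8450; r = -12; cross terms: (-39*17 - 7*-31)=-446, (7*28 - -7*17)=315, (-7*26 - -12*28)=154, (-12*13 - -39*26)=858, (-39*11 - -25*13)=-104, (-25*-31 - -39*11)=1204; twice the area = |1981| = 1981; area = 1981/2; boundary points = 2 + 1 + 1 + 1 + 2 + 14 = 21; strictly interior points = area - boundary/2 + 1 = 981; answer 981
Part 3: B2 = 981; m = 8364; 8364 = 2^2 * 3 * 17 * 41; sigma = (1 + 2 + 4) * (1 + 3) * (1 + 17) * (1 + 41) = 7 * 4 * 18 * 42 = 21168; answer 21168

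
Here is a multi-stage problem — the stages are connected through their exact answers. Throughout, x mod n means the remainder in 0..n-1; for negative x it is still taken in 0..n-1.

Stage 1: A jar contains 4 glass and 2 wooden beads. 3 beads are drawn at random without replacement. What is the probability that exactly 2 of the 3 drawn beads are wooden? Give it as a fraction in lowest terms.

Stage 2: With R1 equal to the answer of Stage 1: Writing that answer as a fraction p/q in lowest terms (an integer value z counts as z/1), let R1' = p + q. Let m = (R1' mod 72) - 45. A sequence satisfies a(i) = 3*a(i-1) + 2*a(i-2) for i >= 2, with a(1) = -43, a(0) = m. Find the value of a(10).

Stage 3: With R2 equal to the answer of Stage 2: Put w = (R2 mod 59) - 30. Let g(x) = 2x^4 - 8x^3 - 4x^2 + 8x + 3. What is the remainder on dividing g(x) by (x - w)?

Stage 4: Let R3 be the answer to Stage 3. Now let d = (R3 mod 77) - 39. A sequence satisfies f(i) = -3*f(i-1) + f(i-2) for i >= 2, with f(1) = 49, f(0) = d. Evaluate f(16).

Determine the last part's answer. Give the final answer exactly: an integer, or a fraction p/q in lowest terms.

-2573001807

Stage 1: total draws C(6,3) = 20; favorable C(2,2)*C(4,1) = 4; P = 1/5; answer 1/5
Stage 2: R1 = 1/5; threaded value p + q = 6; m = -39; a(2) = 3*(-43) + 2*(-39) = -207; iterating: a(2)=-207, a(3)=-707, a(4)=-2535, a(5)=-9019, a(6)=-32127, a(7)=-114419, a(8)=-407511, a(9)=-1451371, a(10)=-5169135; answer -5169135
Stage 3: R2 = -5169135; w = 2; remainder = value at the root: 2*(2)^4 - 8*(2)^3 - 4*(2)^2 + 8*(2)^1 + 3 = (32) + (-64) + (-16) + (16) + (3) = -29; answer -29
Stage 4: R3 = -29; d = 9; f(2) = -3*(49) + 1*(9) = -138; iterating: f(2)=-138, f(3)=463, f(4)=-1527, f(5)=5044, f(6)=-16659, f(7)=55021, f(8)=-181722, f(9)=600187, f(10)=-1982283, f(11)=6547036, f(12)=-21623391, f(13)=71417209, f(14)=-235875018, f(15)=779042263, f(16)=-2573001807; answer -2573001807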